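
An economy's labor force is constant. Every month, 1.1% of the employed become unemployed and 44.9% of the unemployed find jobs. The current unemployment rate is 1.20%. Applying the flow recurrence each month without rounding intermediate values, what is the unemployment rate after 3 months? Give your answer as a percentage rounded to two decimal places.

Unemployment rate after three months ≈ 2.20%.

With a fixed labor force, u_{t+1} = u_t + s·(1−u_t) − f·u_t = u_t·(1−s−f) + s.
Here 1−s−f = 0.540 and s = 0.011.
u_1 = 0.012000 × 0.540 + 0.011 = 0.017480.
u_2 = 0.017480 × 0.540 + 0.011 = 0.020439.
u_3 = 0.020439 × 0.540 + 0.011 = 0.022037.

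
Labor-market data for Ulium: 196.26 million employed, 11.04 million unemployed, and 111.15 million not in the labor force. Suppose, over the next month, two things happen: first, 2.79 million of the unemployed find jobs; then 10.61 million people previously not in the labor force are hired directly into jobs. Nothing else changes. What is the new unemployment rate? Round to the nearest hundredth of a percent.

Initially, labor force = 196.26 + 11.04 = 207.30 million, so u = 11.04/207.30 = 5.33%.
After the first change, unemployed falls and employed rises by 2.79; labor force unchanged → E = 199.05, U = 8.25, labor force = 207.30 million.
After the second change, employed and labor force both rise by 10.61; unemployed unchanged → E = 209.66, U = 8.25, labor force = 217.91 million.
New unemployment rate = 8.25 / 217.91 = 3.79%.

New unemployment rate ≈ 3.79%.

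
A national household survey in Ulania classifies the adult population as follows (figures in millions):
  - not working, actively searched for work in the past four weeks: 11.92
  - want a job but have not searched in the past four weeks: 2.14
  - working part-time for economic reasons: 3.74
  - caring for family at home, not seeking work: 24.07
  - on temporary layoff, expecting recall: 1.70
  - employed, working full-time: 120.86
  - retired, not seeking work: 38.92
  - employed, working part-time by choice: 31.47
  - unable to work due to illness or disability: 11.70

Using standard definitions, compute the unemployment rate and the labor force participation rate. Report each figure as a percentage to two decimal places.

Employed = 3.74 + 120.86 + 31.47 = 156.07 million (anyone who worked, including part-time for economic reasons, counts as employed).
Unemployed = 11.92 + 1.70 = 13.62 million (jobless and actively searching, or on temporary layoff).
Labor force = 156.07 + 13.62 = 169.69 million.
Not in labor force = 2.14 + 24.07 + 38.92 + 11.70 = 76.83 million (those not working and not actively searching are outside the labor force — including those who want a job but have given up searching).
Civilian working-age population = 169.69 + 76.83 = 246.52 million.
Unemployment rate = 13.62 / 169.69 = 8.03%.
Labor force participation rate = 169.69 / 246.52 = 68.83%.

Unemployment rate ≈ 8.03%; labor force participation rate ≈ 68.83%.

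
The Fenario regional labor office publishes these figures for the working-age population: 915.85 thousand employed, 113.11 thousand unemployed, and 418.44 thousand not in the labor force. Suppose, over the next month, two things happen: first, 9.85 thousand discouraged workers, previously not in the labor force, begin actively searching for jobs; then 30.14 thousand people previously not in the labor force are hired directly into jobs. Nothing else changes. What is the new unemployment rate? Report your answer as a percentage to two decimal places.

New unemployment rate ≈ 11.50%.

Initially, labor force = 915.85 + 113.11 = 1,028.96 thousand, so u = 113.11/1,028.96 = 10.99%.
After the first change, unemployed and labor force both rise by 9.85 → E = 915.85, U = 122.96, labor force = 1,038.81 thousand.
After the second change, employed and labor force both rise by 30.14; unemployed unchanged → E = 945.99, U = 122.96, labor force = 1,068.95 thousand.
New unemployment rate = 122.96 / 1,068.95 = 11.50%.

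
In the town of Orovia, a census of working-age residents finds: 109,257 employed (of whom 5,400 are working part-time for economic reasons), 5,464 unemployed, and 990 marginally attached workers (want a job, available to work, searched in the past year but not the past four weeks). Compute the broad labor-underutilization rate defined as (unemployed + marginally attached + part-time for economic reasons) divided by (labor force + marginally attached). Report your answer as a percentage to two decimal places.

Labor force = 109,257 + 5,464 = 114,721.
Numerator = 5,464 + 990 + 5,400 = 11,854.
Denominator = 114,721 + 990 = 115,711.
Broad rate = 11,854 / 115,711 = 10.24%.

Broad underutilization rate ≈ 10.24%.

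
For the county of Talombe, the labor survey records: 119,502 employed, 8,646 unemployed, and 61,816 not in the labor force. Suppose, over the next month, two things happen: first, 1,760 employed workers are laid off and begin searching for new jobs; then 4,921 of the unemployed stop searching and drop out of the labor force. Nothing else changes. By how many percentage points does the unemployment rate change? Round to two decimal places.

The unemployment rate changes by −2.30 percentage points.

Initially, labor force = 119,502 + 8,646 = 128,148, so u = 8,646/128,148 = 6.75%.
After the first change, employed falls and unemployed rises by 1,760; labor force unchanged → E = 117,742, U = 10,406, labor force = 128,148.
After the second change, unemployed and labor force both fall by 4,921 → E = 117,742, U = 5,485, labor force = 123,227.
New unemployment rate = 5,485 / 123,227 = 4.45%.
Change = 4.45% − 6.75% = −2.30 percentage points.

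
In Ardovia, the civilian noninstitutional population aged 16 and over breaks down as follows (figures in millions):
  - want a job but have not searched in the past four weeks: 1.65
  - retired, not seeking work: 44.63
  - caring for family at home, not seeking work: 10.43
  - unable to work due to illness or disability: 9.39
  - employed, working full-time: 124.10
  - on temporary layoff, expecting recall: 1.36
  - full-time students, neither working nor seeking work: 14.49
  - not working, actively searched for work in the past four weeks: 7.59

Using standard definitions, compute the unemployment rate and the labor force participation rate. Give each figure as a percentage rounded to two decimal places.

Unemployment rate ≈ 6.73%; labor force participation rate ≈ 62.28%.

Employed = 124.10 million.
Unemployed = 1.36 + 7.59 = 8.95 million (jobless and actively searching, or on temporary layoff).
Labor force = 124.10 + 8.95 = 133.05 million.
Not in labor force = 1.65 + 44.63 + 10.43 + 9.39 + 14.49 = 80.59 million (those not working and not actively searching are outside the labor force — including those who want a job but have given up searching).
Civilian working-age population = 133.05 + 80.59 = 213.64 million.
Unemployment rate = 8.95 / 133.05 = 6.73%.
Labor force participation rate = 133.05 / 213.64 = 62.28%.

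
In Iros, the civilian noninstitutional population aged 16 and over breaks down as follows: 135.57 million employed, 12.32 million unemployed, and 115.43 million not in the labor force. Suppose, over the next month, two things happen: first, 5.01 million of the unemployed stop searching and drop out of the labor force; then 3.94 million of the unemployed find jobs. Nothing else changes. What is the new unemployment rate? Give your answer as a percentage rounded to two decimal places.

New unemployment rate ≈ 2.36%.

Initially, labor force = 135.57 + 12.32 = 147.89 million, so u = 12.32/147.89 = 8.33%.
After the first change, unemployed and labor force both fall by 5.01 → E = 135.57, U = 7.31, labor force = 142.88 million.
After the second change, unemployed falls and employed rises by 3.94; labor force unchanged → E = 139.51, U = 3.37, labor force = 142.88 million.
New unemployment rate = 3.37 / 142.88 = 2.36%.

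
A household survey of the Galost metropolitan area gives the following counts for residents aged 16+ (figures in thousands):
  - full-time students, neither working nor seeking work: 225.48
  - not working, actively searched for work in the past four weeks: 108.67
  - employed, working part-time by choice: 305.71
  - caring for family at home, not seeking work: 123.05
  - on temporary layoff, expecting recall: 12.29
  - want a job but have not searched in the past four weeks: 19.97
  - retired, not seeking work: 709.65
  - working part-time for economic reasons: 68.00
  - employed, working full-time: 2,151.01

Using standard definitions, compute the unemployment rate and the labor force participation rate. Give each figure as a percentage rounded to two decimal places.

Employed = 305.71 + 68.00 + 2,151.01 = 2,524.72 thousand (anyone who worked, including part-time for economic reasons, counts as employed).
Unemployed = 108.67 + 12.29 = 120.96 thousand (jobless and actively searching, or on temporary layoff).
Labor force = 2,524.72 + 120.96 = 2,645.68 thousand.
Not in labor force = 225.48 + 123.05 + 19.97 + 709.65 = 1,078.15 thousand (those not working and not actively searching are outside the labor force — including those who want a job but have given up searching).
Civilian working-age population = 2,645.68 + 1,078.15 = 3,723.83 thousand.
Unemployment rate = 120.96 / 2,645.68 = 4.57%.
Labor force participation rate = 2,645.68 / 3,723.83 = 71.05%.

Unemployment rate ≈ 4.57%; labor force participation rate ≈ 71.05%.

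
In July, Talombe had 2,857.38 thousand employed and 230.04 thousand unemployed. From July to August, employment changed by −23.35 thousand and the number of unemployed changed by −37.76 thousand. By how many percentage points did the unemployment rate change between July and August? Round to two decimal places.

July: labor force = 2,857.38 + 230.04 = 3,087.42; u = 230.04/3,087.42 = 7.45%.
August: labor force = 2,834.03 + 192.28 = 3,026.31; u = 192.28/3,026.31 = 6.35%.
Change = 6.35% − 7.45% = −1.10 pp.

The unemployment rate changed by −1.10 percentage points.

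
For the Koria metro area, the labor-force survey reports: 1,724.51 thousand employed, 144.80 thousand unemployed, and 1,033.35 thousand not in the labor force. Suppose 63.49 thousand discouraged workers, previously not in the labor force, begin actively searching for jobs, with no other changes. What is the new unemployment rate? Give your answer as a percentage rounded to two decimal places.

New unemployment rate ≈ 10.78%.

Initially, labor force = 1,724.51 + 144.80 = 1,869.31 thousand, so u = 144.80/1,869.31 = 7.75%.
After the change, unemployed and labor force both rise by 63.49 → E = 1,724.51, U = 208.29, labor force = 1,932.80 thousand.
New unemployment rate = 208.29 / 1,932.80 = 10.78%.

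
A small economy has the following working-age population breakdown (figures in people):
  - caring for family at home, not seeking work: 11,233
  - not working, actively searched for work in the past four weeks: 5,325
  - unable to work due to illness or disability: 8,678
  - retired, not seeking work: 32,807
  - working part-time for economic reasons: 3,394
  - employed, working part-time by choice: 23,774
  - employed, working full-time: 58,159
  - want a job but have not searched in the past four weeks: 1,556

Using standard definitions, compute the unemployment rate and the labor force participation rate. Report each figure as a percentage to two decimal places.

Employed = 3,394 + 23,774 + 58,159 = 85,327 (anyone who worked, including part-time for economic reasons, counts as employed).
Unemployed = 5,325.
Labor force = 85,327 + 5,325 = 90,652.
Not in labor force = 11,233 + 8,678 + 32,807 + 1,556 = 54,274 (those not working and not actively searching are outside the labor force — including those who want a job but have given up searching).
Civilian working-age population = 90,652 + 54,274 = 144,926.
Unemployment rate = 5,325 / 90,652 = 5.87%.
Labor force participation rate = 90,652 / 144,926 = 62.55%.

Unemployment rate ≈ 5.87%; labor force participation rate ≈ 62.55%.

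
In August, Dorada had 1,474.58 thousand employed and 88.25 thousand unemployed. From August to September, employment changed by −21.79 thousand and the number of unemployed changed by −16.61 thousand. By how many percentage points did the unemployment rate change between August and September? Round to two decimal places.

The unemployment rate changed by −0.95 percentage points.

August: labor force = 1,474.58 + 88.25 = 1,562.83; u = 88.25/1,562.83 = 5.65%.
September: labor force = 1,452.79 + 71.64 = 1,524.43; u = 71.64/1,524.43 = 4.70%.
Change = 4.70% − 5.65% = −0.95 pp.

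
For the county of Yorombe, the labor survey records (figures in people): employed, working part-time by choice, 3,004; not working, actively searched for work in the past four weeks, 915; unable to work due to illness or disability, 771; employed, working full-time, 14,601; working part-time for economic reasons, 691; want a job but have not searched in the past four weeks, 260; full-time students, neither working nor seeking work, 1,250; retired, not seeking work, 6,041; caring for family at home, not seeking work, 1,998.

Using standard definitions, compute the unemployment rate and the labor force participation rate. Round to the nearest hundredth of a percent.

Employed = 3,004 + 14,601 + 691 = 18,296 (anyone who worked, including part-time for economic reasons, counts as employed).
Unemployed = 915.
Labor force = 18,296 + 915 = 19,211.
Not in labor force = 771 + 260 + 1,250 + 6,041 + 1,998 = 10,320 (those not working and not actively searching are outside the labor force — including those who want a job but have given up searching).
Civilian working-age population = 19,211 + 10,320 = 29,531.
Unemployment rate = 915 / 19,211 = 4.76%.
Labor force participation rate = 19,211 / 29,531 = 65.05%.

Unemployment rate ≈ 4.76%; labor force participation rate ≈ 65.05%.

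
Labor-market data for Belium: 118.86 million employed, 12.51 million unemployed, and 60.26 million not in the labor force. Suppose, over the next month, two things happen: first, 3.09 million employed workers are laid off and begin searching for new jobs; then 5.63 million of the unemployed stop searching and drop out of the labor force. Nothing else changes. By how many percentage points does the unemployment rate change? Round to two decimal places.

The unemployment rate changes by −1.59 percentage points.

Initially, labor force = 118.86 + 12.51 = 131.37 million, so u = 12.51/131.37 = 9.52%.
After the first change, employed falls and unemployed rises by 3.09; labor force unchanged → E = 115.77, U = 15.60, labor force = 131.37 million.
After the second change, unemployed and labor force both fall by 5.63 → E = 115.77, U = 9.97, labor force = 125.74 million.
New unemployment rate = 9.97 / 125.74 = 7.93%.
Change = 7.93% − 9.52% = −1.59 percentage points.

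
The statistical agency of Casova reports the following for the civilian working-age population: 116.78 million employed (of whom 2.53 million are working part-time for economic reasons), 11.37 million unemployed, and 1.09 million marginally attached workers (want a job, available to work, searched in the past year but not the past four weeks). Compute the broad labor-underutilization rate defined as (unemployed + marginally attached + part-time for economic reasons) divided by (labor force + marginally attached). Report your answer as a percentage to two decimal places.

Labor force = 116.78 + 11.37 = 128.15 million.
Numerator = 11.37 + 1.09 + 2.53 = 14.99 million.
Denominator = 128.15 + 1.09 = 129.24 million.
Broad rate = 14.99 / 129.24 = 11.60%.

Broad underutilization rate ≈ 11.60%.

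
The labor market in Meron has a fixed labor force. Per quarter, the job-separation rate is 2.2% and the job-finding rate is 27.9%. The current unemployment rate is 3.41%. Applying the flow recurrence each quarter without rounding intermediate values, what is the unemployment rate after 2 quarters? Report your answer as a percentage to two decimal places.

With a fixed labor force, u_{t+1} = u_t + s·(1−u_t) − f·u_t = u_t·(1−s−f) + s.
Here 1−s−f = 0.699 and s = 0.022.
u_1 = 0.034100 × 0.699 + 0.022 = 0.045836.
u_2 = 0.045836 × 0.699 + 0.022 = 0.054039.

Unemployment rate after two quarters ≈ 5.40%.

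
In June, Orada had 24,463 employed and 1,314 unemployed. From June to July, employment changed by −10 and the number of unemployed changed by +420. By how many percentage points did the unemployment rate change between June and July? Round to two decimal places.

June: labor force = 24,463 + 1,314 = 25,777; u = 1,314/25,777 = 5.10%.
July: labor force = 24,453 + 1,734 = 26,187; u = 1,734/26,187 = 6.62%.
Change = 6.62% − 5.10% = +1.52 pp.

The unemployment rate changed by +1.52 percentage points.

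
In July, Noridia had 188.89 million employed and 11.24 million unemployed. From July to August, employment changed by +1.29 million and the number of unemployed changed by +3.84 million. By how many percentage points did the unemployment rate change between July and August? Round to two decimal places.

July: labor force = 188.89 + 11.24 = 200.13; u = 11.24/200.13 = 5.62%.
August: labor force = 190.18 + 15.08 = 205.26; u = 15.08/205.26 = 7.35%.
Change = 7.35% − 5.62% = +1.73 pp.

The unemployment rate changed by +1.73 percentage points.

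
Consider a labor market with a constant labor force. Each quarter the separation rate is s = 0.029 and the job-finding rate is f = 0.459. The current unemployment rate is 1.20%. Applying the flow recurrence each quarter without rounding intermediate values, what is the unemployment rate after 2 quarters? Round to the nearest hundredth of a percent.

Unemployment rate after two quarters ≈ 4.70%.

With a fixed labor force, u_{t+1} = u_t + s·(1−u_t) − f·u_t = u_t·(1−s−f) + s.
Here 1−s−f = 0.512 and s = 0.029.
u_1 = 0.012000 × 0.512 + 0.029 = 0.035144.
u_2 = 0.035144 × 0.512 + 0.029 = 0.046994.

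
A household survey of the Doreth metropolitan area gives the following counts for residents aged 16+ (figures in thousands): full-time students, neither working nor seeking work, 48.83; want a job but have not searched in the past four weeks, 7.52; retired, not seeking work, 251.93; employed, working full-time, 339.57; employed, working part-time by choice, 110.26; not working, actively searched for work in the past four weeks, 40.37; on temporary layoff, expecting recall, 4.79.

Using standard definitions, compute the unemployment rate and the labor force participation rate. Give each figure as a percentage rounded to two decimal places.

Unemployment rate ≈ 9.12%; labor force participation rate ≈ 61.62%.

Employed = 339.57 + 110.26 = 449.83 thousand.
Unemployed = 40.37 + 4.79 = 45.16 thousand (jobless and actively searching, or on temporary layoff).
Labor force = 449.83 + 45.16 = 494.99 thousand.
Not in labor force = 48.83 + 7.52 + 251.93 = 308.28 thousand (those not working and not actively searching are outside the labor force — including those who want a job but have given up searching).
Civilian working-age population = 494.99 + 308.28 = 803.27 thousand.
Unemployment rate = 45.16 / 494.99 = 9.12%.
Labor force participation rate = 494.99 / 803.27 = 61.62%.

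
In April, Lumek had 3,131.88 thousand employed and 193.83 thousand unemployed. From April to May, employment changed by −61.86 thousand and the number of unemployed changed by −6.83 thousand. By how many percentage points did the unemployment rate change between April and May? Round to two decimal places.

The unemployment rate changed by −0.09 percentage points.

April: labor force = 3,131.88 + 193.83 = 3,325.71; u = 193.83/3,325.71 = 5.83%.
May: labor force = 3,070.02 + 187.00 = 3,257.02; u = 187.00/3,257.02 = 5.74%.
Change = 5.74% − 5.83% = −0.09 pp.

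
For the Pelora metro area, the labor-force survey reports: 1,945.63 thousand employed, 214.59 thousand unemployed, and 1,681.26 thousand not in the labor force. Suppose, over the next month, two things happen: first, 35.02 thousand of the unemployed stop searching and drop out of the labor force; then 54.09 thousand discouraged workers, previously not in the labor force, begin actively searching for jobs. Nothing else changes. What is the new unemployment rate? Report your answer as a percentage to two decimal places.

New unemployment rate ≈ 10.72%.

Initially, labor force = 1,945.63 + 214.59 = 2,160.22 thousand, so u = 214.59/2,160.22 = 9.93%.
After the first change, unemployed and labor force both fall by 35.02 → E = 1,945.63, U = 179.57, labor force = 2,125.20 thousand.
After the second change, unemployed and labor force both rise by 54.09 → E = 1,945.63, U = 233.66, labor force = 2,179.29 thousand.
New unemployment rate = 233.66 / 2,179.29 = 10.72%.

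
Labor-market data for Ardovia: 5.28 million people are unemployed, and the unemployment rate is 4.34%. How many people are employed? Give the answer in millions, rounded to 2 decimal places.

About 116.38 million are employed.

Labor force = U / u = 5.28 / 0.0434 ≈ 121.66 million.
Employed = labor force − unemployed = 121.66 − 5.28 = 116.38 million.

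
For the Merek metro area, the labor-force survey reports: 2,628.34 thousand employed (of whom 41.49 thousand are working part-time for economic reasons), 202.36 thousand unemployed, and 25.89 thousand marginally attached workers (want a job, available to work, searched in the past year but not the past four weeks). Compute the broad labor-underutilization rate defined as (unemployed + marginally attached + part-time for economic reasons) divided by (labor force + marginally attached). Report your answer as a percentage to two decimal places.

Labor force = 2,628.34 + 202.36 = 2,830.70 thousand.
Numerator = 202.36 + 25.89 + 41.49 = 269.74 thousand.
Denominator = 2,830.70 + 25.89 = 2,856.59 thousand.
Broad rate = 269.74 / 2,856.59 = 9.44%.

Broad underutilization rate ≈ 9.44%.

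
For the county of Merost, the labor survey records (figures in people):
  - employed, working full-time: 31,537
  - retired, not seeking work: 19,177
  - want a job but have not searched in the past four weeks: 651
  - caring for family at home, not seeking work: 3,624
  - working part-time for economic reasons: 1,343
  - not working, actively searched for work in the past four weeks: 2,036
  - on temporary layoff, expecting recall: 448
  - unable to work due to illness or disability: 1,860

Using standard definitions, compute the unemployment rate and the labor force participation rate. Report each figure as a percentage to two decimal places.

Employed = 31,537 + 1,343 = 32,880 (anyone who worked, including part-time for economic reasons, counts as employed).
Unemployed = 2,036 + 448 = 2,484 (jobless and actively searching, or on temporary layoff).
Labor force = 32,880 + 2,484 = 35,364.
Not in labor force = 19,177 + 651 + 3,624 + 1,860 = 25,312 (those not working and not actively searching are outside the labor force — including those who want a job but have given up searching).
Civilian working-age population = 35,364 + 25,312 = 60,676.
Unemployment rate = 2,484 / 35,364 = 7.02%.
Labor force participation rate = 35,364 / 60,676 = 58.28%.

Unemployment rate ≈ 7.02%; labor force participation rate ≈ 58.28%.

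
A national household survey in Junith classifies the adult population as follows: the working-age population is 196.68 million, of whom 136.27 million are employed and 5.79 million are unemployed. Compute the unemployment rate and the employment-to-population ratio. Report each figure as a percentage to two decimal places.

Unemployment rate ≈ 4.08%; employment-population ratio ≈ 69.29%.

Labor force = employed + unemployed = 136.27 + 5.79 = 142.06 million.
Unemployment rate = 5.79 / 142.06 = 4.08%.
Employment-population ratio = 136.27 / 196.68 = 69.29%.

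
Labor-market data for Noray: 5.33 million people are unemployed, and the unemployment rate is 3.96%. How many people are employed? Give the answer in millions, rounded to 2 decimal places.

About 129.27 million are employed.

Labor force = U / u = 5.33 / 0.0396 ≈ 134.60 million.
Employed = labor force − unemployed = 134.60 − 5.33 = 129.27 million.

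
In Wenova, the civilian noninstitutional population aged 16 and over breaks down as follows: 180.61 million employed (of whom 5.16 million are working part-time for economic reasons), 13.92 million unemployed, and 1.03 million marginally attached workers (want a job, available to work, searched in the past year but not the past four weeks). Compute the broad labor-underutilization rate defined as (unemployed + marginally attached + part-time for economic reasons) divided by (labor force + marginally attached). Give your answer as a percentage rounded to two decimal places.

Broad underutilization rate ≈ 10.28%.

Labor force = 180.61 + 13.92 = 194.53 million.
Numerator = 13.92 + 1.03 + 5.16 = 20.11 million.
Denominator = 194.53 + 1.03 = 195.56 million.
Broad rate = 20.11 / 195.56 = 10.28%.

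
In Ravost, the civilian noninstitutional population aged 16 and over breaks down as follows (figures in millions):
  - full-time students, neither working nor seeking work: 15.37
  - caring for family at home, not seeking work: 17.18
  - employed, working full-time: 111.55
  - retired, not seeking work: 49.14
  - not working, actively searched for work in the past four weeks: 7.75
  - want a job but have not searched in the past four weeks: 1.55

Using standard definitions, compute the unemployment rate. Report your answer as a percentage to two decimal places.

Unemployment rate ≈ 6.50%.

Employed = 111.55 million.
Unemployed = 7.75 million.
Labor force = 111.55 + 7.75 = 119.30 million.
Unemployment rate = 7.75 / 119.30 = 6.50%.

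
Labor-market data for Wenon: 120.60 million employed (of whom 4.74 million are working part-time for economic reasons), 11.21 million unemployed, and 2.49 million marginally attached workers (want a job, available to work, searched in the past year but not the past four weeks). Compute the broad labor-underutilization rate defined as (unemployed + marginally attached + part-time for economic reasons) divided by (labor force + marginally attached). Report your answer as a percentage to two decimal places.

Labor force = 120.60 + 11.21 = 131.81 million.
Numerator = 11.21 + 2.49 + 4.74 = 18.44 million.
Denominator = 131.81 + 2.49 = 134.30 million.
Broad rate = 18.44 / 134.30 = 13.73%.

Broad underutilization rate ≈ 13.73%.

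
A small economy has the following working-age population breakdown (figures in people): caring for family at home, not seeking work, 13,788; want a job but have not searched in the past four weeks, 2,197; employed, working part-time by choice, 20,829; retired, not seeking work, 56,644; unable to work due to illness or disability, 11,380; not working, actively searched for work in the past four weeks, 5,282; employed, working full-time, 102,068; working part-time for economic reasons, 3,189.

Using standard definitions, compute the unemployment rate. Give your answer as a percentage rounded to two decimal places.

Unemployment rate ≈ 4.02%.

Employed = 20,829 + 102,068 + 3,189 = 126,086 (anyone who worked, including part-time for economic reasons, counts as employed).
Unemployed = 5,282.
Labor force = 126,086 + 5,282 = 131,368.
Unemployment rate = 5,282 / 131,368 = 4.02%.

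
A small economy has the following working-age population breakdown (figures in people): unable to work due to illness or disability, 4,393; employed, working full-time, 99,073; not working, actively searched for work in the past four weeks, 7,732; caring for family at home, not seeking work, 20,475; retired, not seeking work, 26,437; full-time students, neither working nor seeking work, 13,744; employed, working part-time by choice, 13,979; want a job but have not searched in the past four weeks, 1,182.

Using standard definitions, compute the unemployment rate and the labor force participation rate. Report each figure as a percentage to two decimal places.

Employed = 99,073 + 13,979 = 113,052.
Unemployed = 7,732.
Labor force = 113,052 + 7,732 = 120,784.
Not in labor force = 4,393 + 20,475 + 26,437 + 13,744 + 1,182 = 66,231 (those not working and not actively searching are outside the labor force — including those who want a job but have given up searching).
Civilian working-age population = 120,784 + 66,231 = 187,015.
Unemployment rate = 7,732 / 120,784 = 6.40%.
Labor force participation rate = 120,784 / 187,015 = 64.59%.

Unemployment rate ≈ 6.40%; labor force participation rate ≈ 64.59%.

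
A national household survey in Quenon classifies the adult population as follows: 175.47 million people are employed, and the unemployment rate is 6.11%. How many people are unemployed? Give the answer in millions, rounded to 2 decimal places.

About 11.42 million are unemployed.

Let U be the number unemployed. The labor force is E + U, and U/(E+U) = 0.0611.
So U = 0.0611 × 175.47 / (1 − 0.0611) = 10.7212 / 0.9389 ≈ 11.42 million.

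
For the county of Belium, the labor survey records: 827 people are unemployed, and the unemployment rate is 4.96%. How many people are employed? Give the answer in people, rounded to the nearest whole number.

About 15,846 are employed.

Labor force = U / u = 827 / 0.0496 ≈ 16,673.
Employed = labor force − unemployed = 16,673 − 827 = 15,846.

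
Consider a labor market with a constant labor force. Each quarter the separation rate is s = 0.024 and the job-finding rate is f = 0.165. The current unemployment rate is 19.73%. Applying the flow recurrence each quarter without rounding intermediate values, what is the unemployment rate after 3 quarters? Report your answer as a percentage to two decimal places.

Unemployment rate after three quarters ≈ 16.45%.

With a fixed labor force, u_{t+1} = u_t + s·(1−u_t) − f·u_t = u_t·(1−s−f) + s.
Here 1−s−f = 0.811 and s = 0.024.
u_1 = 0.197300 × 0.811 + 0.024 = 0.184010.
u_2 = 0.184010 × 0.811 + 0.024 = 0.173232.
u_3 = 0.173232 × 0.811 + 0.024 = 0.164491.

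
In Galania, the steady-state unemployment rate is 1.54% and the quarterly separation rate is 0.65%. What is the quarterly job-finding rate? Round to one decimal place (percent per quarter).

Job-finding rate ≈ 41.6% per quarter.

From u* = s/(s+f): f = s·(1−u)/u.
f = 0.65 × (1 − 0.0154) / 0.0154 = 0.6400 / 0.0154 ≈ 41.6% per quarter.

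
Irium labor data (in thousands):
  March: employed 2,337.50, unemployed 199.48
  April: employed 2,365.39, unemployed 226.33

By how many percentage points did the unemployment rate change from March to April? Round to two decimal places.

The unemployment rate changed by +0.87 percentage points.

March: labor force = 2,337.50 + 199.48 = 2,536.98; u = 199.48/2,536.98 = 7.86%.
April: labor force = 2,365.39 + 226.33 = 2,591.72; u = 226.33/2,591.72 = 8.73%.
Change = 8.73% − 7.86% = +0.87 pp.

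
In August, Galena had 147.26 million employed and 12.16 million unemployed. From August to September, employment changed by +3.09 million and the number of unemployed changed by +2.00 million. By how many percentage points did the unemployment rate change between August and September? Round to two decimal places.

August: labor force = 147.26 + 12.16 = 159.42; u = 12.16/159.42 = 7.63%.
September: labor force = 150.35 + 14.16 = 164.51; u = 14.16/164.51 = 8.61%.
Change = 8.61% − 7.63% = +0.98 pp.

The unemployment rate changed by +0.98 percentage points.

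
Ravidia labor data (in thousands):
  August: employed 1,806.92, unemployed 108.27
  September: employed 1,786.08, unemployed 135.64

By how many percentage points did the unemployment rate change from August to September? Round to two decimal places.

August: labor force = 1,806.92 + 108.27 = 1,915.19; u = 108.27/1,915.19 = 5.65%.
September: labor force = 1,786.08 + 135.64 = 1,921.72; u = 135.64/1,921.72 = 7.06%.
Change = 7.06% − 5.65% = +1.41 pp.

The unemployment rate changed by +1.41 percentage points.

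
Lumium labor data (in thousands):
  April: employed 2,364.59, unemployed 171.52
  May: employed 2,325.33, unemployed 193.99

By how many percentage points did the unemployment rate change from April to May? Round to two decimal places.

The unemployment rate changed by +0.94 percentage points.

April: labor force = 2,364.59 + 171.52 = 2,536.11; u = 171.52/2,536.11 = 6.76%.
May: labor force = 2,325.33 + 193.99 = 2,519.32; u = 193.99/2,519.32 = 7.70%.
Change = 7.70% − 6.76% = +0.94 pp.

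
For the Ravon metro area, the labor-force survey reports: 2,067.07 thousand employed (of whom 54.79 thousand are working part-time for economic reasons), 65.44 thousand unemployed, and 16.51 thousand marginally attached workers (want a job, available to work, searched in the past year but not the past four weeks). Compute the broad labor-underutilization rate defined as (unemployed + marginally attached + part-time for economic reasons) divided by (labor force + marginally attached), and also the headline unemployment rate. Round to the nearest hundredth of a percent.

Broad underutilization rate ≈ 6.36%; headline unemployment rate ≈ 3.07%.

Labor force = 2,067.07 + 65.44 = 2,132.51 thousand.
Numerator = 65.44 + 16.51 + 54.79 = 136.74 thousand.
Denominator = 2,132.51 + 16.51 = 2,149.02 thousand.
Broad rate = 136.74 / 2,149.02 = 6.36%.
Headline unemployment rate = 65.44 / 2,132.51 = 3.07%.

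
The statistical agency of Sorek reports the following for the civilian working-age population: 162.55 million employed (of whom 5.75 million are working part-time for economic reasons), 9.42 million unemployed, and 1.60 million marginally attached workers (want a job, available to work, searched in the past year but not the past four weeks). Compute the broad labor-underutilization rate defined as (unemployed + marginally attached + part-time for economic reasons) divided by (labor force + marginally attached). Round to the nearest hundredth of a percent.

Broad underutilization rate ≈ 9.66%.

Labor force = 162.55 + 9.42 = 171.97 million.
Numerator = 9.42 + 1.60 + 5.75 = 16.77 million.
Denominator = 171.97 + 1.60 = 173.57 million.
Broad rate = 16.77 / 173.57 = 9.66%.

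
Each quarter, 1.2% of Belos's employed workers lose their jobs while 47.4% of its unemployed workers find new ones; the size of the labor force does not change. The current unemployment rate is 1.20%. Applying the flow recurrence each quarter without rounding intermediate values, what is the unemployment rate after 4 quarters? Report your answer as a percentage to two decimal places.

With a fixed labor force, u_{t+1} = u_t + s·(1−u_t) − f·u_t = u_t·(1−s−f) + s.
Here 1−s−f = 0.514 and s = 0.012.
u_1 = 0.012000 × 0.514 + 0.012 = 0.018168.
u_2 = 0.018168 × 0.514 + 0.012 = 0.021338.
u_3 = 0.021338 × 0.514 + 0.012 = 0.022968.
u_4 = 0.022968 × 0.514 + 0.012 = 0.023806.

Unemployment rate after four quarters ≈ 2.38%.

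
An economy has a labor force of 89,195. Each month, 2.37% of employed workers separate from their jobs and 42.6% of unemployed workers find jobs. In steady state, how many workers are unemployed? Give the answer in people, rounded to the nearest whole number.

Steady-state unemployment rate u* = s/(s+f) = 2.37/(2.37+42.6) = 0.052702.
Unemployed = u* × labor force = 0.052702 × 89,195 ≈ 4,701.

About 4,701 are unemployed in steady state.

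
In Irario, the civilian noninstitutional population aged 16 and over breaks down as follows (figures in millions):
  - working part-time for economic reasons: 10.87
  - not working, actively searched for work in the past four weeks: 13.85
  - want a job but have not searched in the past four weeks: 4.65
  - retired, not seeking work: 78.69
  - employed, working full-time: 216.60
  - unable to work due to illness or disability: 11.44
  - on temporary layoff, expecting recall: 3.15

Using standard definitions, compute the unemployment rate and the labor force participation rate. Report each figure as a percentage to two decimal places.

Unemployment rate ≈ 6.95%; labor force participation rate ≈ 72.06%.

Employed = 10.87 + 216.60 = 227.47 million (anyone who worked, including part-time for economic reasons, counts as employed).
Unemployed = 13.85 + 3.15 = 17.00 million (jobless and actively searching, or on temporary layoff).
Labor force = 227.47 + 17.00 = 244.47 million.
Not in labor force = 4.65 + 78.69 + 11.44 = 94.78 million (those not working and not actively searching are outside the labor force — including those who want a job but have given up searching).
Civilian working-age population = 244.47 + 94.78 = 339.25 million.
Unemployment rate = 17.00 / 244.47 = 6.95%.
Labor force participation rate = 244.47 / 339.25 = 72.06%.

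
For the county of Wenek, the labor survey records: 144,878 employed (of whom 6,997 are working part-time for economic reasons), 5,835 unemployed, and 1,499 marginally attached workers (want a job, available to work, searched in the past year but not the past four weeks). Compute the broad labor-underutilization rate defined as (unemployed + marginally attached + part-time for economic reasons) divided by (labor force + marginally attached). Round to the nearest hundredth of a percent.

Broad underutilization rate ≈ 9.42%.

Labor force = 144,878 + 5,835 = 150,713.
Numerator = 5,835 + 1,499 + 6,997 = 14,331.
Denominator = 150,713 + 1,499 = 152,212.
Broad rate = 14,331 / 152,212 = 9.42%.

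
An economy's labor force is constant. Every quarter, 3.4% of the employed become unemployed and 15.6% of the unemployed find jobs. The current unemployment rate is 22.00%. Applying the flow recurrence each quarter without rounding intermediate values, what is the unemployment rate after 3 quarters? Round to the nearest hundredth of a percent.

With a fixed labor force, u_{t+1} = u_t + s·(1−u_t) − f·u_t = u_t·(1−s−f) + s.
Here 1−s−f = 0.810 and s = 0.034.
u_1 = 0.220000 × 0.810 + 0.034 = 0.212200.
u_2 = 0.212200 × 0.810 + 0.034 = 0.205882.
u_3 = 0.205882 × 0.810 + 0.034 = 0.200764.

Unemployment rate after three quarters ≈ 20.08%.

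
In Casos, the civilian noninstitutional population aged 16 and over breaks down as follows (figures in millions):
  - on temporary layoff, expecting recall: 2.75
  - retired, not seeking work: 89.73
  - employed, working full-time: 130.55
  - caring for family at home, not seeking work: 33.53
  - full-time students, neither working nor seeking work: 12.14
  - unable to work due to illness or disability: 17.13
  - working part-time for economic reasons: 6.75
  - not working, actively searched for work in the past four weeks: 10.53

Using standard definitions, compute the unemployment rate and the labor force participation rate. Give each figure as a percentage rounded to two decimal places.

Employed = 130.55 + 6.75 = 137.30 million (anyone who worked, including part-time for economic reasons, counts as employed).
Unemployed = 2.75 + 10.53 = 13.28 million (jobless and actively searching, or on temporary layoff).
Labor force = 137.30 + 13.28 = 150.58 million.
Not in labor force = 89.73 + 33.53 + 12.14 + 17.13 = 152.53 million (those not working and not actively searching are outside the labor force).
Civilian working-age population = 150.58 + 152.53 = 303.11 million.
Unemployment rate = 13.28 / 150.58 = 8.82%.
Labor force participation rate = 150.58 / 303.11 = 49.68%.

Unemployment rate ≈ 8.82%; labor force participation rate ≈ 49.68%.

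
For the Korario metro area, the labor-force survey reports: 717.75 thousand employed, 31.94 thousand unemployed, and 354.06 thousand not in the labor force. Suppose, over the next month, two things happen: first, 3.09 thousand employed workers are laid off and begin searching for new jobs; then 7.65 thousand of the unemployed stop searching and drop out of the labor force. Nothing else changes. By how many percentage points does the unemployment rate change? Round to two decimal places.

Initially, labor force = 717.75 + 31.94 = 749.69 thousand, so u = 31.94/749.69 = 4.26%.
After the first change, employed falls and unemployed rises by 3.09; labor force unchanged → E = 714.66, U = 35.03, labor force = 749.69 thousand.
After the second change, unemployed and labor force both fall by 7.65 → E = 714.66, U = 27.38, labor force = 742.04 thousand.
New unemployment rate = 27.38 / 742.04 = 3.69%.
Change = 3.69% − 4.26% = −0.57 percentage points.

The unemployment rate changes by −0.57 percentage points.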